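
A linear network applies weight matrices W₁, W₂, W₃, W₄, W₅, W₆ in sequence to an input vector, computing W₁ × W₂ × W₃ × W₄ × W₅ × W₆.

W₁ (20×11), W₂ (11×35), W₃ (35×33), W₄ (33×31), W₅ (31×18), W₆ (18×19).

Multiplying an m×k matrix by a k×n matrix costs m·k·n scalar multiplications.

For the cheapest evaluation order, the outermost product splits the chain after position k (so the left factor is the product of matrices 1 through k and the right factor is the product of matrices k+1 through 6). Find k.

Adjacent pairs: W₁W₂ = 20·11·35 = 7700; W₂W₃ = 11·35·33 = 12705; W₃W₄ = 35·33·31 = 35805; W₄W₅ = 33·31·18 = 18414; W₅W₆ = 31·18·19 = 10602.
Length 3: W₁..W₃: k=1: 0+12705+20·11·33=19965; k=2: 7700+0+20·35·33=30800 → min 19965 | W₂..W₄: k=2: 0+35805+11·35·31=47740; k=3: 12705+0+11·33·31=23958 → min 23958 | W₃..W₅: k=3: 0+18414+35·33·18=39204; k=4: 35805+0+35·31·18=55335 → min 39204 | W₄..W₆: k=4: 0+10602+33·31·19=30039; k=5: 18414+0+33·18·19=29700 → min 29700.
Length 4: W₁..W₄: k=1: 0+23958+20·11·31=30778; k=2: 7700+35805+20·35·31=65205; k=3: 19965+0+20·33·31=40425 → min 30778 | W₂..W₅: k=2: 0+39204+11·35·18=46134; k=3: 12705+18414+11·33·18=37653; k=4: 23958+0+11·31·18=30096 → min 30096 | W₃..W₆: k=3: 0+29700+35·33·19=51645; k=4: 35805+10602+35·31·19=67022; k=5: 39204+0+35·18·19=51174 → min 51174.
Length 5: W₁..W₅: k=1: 0+30096+20·11·18=34056; k=2: 7700+39204+20·35·18=59504; k=3: 19965+18414+20·33·18=50259; k=4: 30778+0+20·31·18=41938 → min 34056 | W₂..W₆: k=2: 0+51174+11·35·19=58489; k=3: 12705+29700+11·33·19=49302; k=4: 23958+10602+11·31·19=41039; k=5: 30096+0+11·18·19=33858 → min 33858.
Top-level splits: k=1: (W₁..W₁)·(W₂..W₆) → 0+33858+20·11·19 = 38038; k=2: (W₁..W₂)·(W₃..W₆) → 7700+51174+20·35·19 = 72174; k=3: (W₁..W₃)·(W₄..W₆) → 19965+29700+20·33·19 = 62205; k=4: (W₁..W₄)·(W₅..W₆) → 30778+10602+20·31·19 = 53160; k=5: (W₁..W₅)·(W₆..W₆) → 34056+0+20·18·19 = 40896.
Best split is after W₁, i.e. k = 1.

1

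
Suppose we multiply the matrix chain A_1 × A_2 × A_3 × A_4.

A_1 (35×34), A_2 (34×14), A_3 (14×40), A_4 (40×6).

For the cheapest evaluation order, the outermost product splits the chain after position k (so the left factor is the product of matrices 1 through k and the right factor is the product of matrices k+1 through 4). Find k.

Adjacent pairs: A_1A_2 = 35·34·14 = 16660; A_2A_3 = 34·14·40 = 19040; A_3A_4 = 14·40·6 = 3360.
Length 3: A_1..A_3: k=1: 0+19040+35·34·40=66640; k=2: 16660+0+35·14·40=36260 → min 36260 | A_2..A_4: k=2: 0+3360+34·14·6=6216; k=3: 19040+0+34·40·6=27200 → min 6216.
Top-level splits: k=1: (A_1..A_1)·(A_2..A_4) → 0+6216+35·34·6 = 13356; k=2: (A_1..A_2)·(A_3..A_4) → 16660+3360+35·14·6 = 22960; k=3: (A_1..A_3)·(A_4..A_4) → 36260+0+35·40·6 = 44660.
Best split is after A_1, i.e. k = 1.

1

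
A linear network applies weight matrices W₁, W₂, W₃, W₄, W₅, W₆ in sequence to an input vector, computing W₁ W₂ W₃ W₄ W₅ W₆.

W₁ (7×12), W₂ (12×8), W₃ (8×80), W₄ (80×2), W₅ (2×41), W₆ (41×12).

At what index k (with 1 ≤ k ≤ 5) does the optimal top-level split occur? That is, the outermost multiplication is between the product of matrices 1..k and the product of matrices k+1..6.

4

Adjacent pairs: W₁W₂ = 7·12·8 = 672; W₂W₃ = 12·8·80 = 7680; W₃W₄ = 8·80·2 = 1280; W₄W₅ = 80·2·41 = 6560; W₅W₆ = 2·41·12 = 984.
Length 3: W₁..W₃: k=1: 0+7680+7·12·80=14400; k=2: 672+0+7·8·80=5152 → min 5152 | W₂..W₄: k=2: 0+1280+12·8·2=1472; k=3: 7680+0+12·80·2=9600 → min 1472 | W₃..W₅: k=3: 0+6560+8·80·41=32800; k=4: 1280+0+8·2·41=1936 → min 1936 | W₄..W₆: k=4: 0+984+80·2·12=2904; k=5: 6560+0+80·41·12=45920 → min 2904.
Length 4: W₁..W₄: k=1: 0+1472+7·12·2=1640; k=2: 672+1280+7·8·2=2064; k=3: 5152+0+7·80·2=6272 → min 1640 | W₂..W₅: k=2: 0+1936+12·8·41=5872; k=3: 7680+6560+12·80·41=53600; k=4: 1472+0+12·2·41=2456 → min 2456 | W₃..W₆: k=3: 0+2904+8·80·12=10584; k=4: 1280+984+8·2·12=2456; k=5: 1936+0+8·41·12=5872 → min 2456.
Length 5: W₁..W₅: k=1: 0+2456+7·12·41=5900; k=2: 672+1936+7·8·41=4904; k=3: 5152+6560+7·80·41=34672; k=4: 1640+0+7·2·41=2214 → min 2214 | W₂..W₆: k=2: 0+2456+12·8·12=3608; k=3: 7680+2904+12·80·12=22104; k=4: 1472+984+12·2·12=2744; k=5: 2456+0+12·41·12=8360 → min 2744.
Top-level splits: k=1: (W₁..W₁)·(W₂..W₆) → 0+2744+7·12·12 = 3752; k=2: (W₁..W₂)·(W₃..W₆) → 672+2456+7·8·12 = 3800; k=3: (W₁..W₃)·(W₄..W₆) → 5152+2904+7·80·12 = 14776; k=4: (W₁..W₄)·(W₅..W₆) → 1640+984+7·2·12 = 2792; k=5: (W₁..W₅)·(W₆..W₆) → 2214+0+7·41·12 = 5658.
Best split is after W₄, i.e. k = 4.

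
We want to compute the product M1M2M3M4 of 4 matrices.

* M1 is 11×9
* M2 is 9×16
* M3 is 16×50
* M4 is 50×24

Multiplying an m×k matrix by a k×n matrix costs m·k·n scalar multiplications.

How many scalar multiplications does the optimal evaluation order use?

20376

Adjacent pairs: M1M2 = 11·9·16 = 1584; M2M3 = 9·16·50 = 7200; M3M4 = 16·50·24 = 19200.
Length 3: M1..M3: k=1: 0+7200+11·9·50=12150; k=2: 1584+0+11·16·50=10384 → min 10384 | M2..M4: k=2: 0+19200+9·16·24=22656; k=3: 7200+0+9·50·24=18000 → min 18000.
Length 4: M1..M4: k=1: 0+18000+11·9·24=20376; k=2: 1584+19200+11·16·24=25008; k=3: 10384+0+11·50·24=23584 → min 20376.
Optimal order: (M1((M2M3)M4)) with cost 20376.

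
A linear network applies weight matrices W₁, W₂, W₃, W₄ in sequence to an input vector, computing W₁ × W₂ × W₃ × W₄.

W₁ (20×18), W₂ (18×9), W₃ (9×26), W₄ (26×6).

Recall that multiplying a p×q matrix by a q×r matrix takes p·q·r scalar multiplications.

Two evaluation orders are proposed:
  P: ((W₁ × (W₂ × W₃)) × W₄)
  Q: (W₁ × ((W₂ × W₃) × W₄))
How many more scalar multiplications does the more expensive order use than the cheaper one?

Order P = ((W₁ × (W₂ × W₃)) × W₄): (W₂ × W₃): 18×9 by 9×26 → 18×26, cost 18·9·26 = 4212; (W₁ × (W₂ × W₃)): 20×18 by 18×26 → 20×26, cost 20·18·26 = 9360; cumulative 13572; ((W₁ × (W₂ × W₃)) × W₄): 20×26 by 26×6 → 20×6, cost 20·26·6 = 3120; cumulative 16692. Total 16692.
Order Q = (W₁ × ((W₂ × W₃) × W₄)): (W₂ × W₃): 18×9 by 9×26 → 18×26, cost 18·9·26 = 4212; ((W₂ × W₃) × W₄): 18×26 by 26×6 → 18×6, cost 18·26·6 = 2808; cumulative 7020; (W₁ × ((W₂ × W₃) × W₄)): 20×18 by 18×6 → 20×6, cost 20·18·6 = 2160; cumulative 9180. Total 9180.
Difference: |16692 − 9180| = 7512.

7512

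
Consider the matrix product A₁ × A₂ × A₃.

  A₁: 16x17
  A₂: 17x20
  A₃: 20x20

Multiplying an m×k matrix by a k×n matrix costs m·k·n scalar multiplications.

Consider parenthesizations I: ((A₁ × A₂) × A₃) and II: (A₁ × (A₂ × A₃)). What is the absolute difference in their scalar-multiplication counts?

Order I = ((A₁ × A₂) × A₃): (A₁ × A₂): 16×17 by 17×20 → 16×20, cost 16·17·20 = 5440; ((A₁ × A₂) × A₃): 16×20 by 20×20 → 16×20, cost 16·20·20 = 6400; cumulative 11840. Total 11840.
Order II = (A₁ × (A₂ × A₃)): (A₂ × A₃): 17×20 by 20×20 → 17×20, cost 17·20·20 = 6800; (A₁ × (A₂ × A₃)): 16×17 by 17×20 → 16×20, cost 16·17·20 = 5440; cumulative 12240. Total 12240.
Difference: |11840 − 12240| = 400.

400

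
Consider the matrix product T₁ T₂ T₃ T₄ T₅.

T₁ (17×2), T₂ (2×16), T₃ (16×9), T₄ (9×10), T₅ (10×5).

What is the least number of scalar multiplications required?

Adjacent pairs: T₁T₂ = 17·2·16 = 544; T₂T₃ = 2·16·9 = 288; T₃T₄ = 16·9·10 = 1440; T₄T₅ = 9·10·5 = 450.
Length 3: T₁..T₃: k=1: 0+288+17·2·9=594; k=2: 544+0+17·16·9=2992 → min 594 | T₂..T₄: k=2: 0+1440+2·16·10=1760; k=3: 288+0+2·9·10=468 → min 468 | T₃..T₅: k=3: 0+450+16·9·5=1170; k=4: 1440+0+16·10·5=2240 → min 1170.
Length 4: T₁..T₄: k=1: 0+468+17·2·10=808; k=2: 544+1440+17·16·10=4704; k=3: 594+0+17·9·10=2124 → min 808 | T₂..T₅: k=2: 0+1170+2·16·5=1330; k=3: 288+450+2·9·5=828; k=4: 468+0+2·10·5=568 → min 568.
Length 5: T₁..T₅: k=1: 0+568+17·2·5=738; k=2: 544+1170+17·16·5=3074; k=3: 594+450+17·9·5=1809; k=4: 808+0+17·10·5=1658 → min 738.
Optimal order: (T₁ (((T₂ T₃) T₄) T₅)) with cost 738.

738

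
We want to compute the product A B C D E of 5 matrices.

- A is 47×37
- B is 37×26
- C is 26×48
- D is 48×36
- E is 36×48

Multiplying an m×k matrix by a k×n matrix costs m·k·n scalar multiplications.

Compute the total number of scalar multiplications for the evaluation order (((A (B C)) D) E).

(B C): 37×26 by 26×48 → 37×48, cost 37·26·48 = 46176
(A (B C)): 47×37 by 37×48 → 47×48, cost 47·37·48 = 83472; cumulative 129648
((A (B C)) D): 47×48 by 48×36 → 47×36, cost 47·48·36 = 81216; cumulative 210864
(((A (B C)) D) E): 47×36 by 36×48 → 47×48, cost 47·36·48 = 81216; cumulative 292080
Total: 292080 scalar multiplications.

292080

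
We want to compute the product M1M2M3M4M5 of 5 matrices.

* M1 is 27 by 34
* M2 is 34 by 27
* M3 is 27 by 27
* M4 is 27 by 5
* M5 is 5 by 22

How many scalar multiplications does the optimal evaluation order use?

15795

Adjacent pairs: M1M2 = 27·34·27 = 24786; M2M3 = 34·27·27 = 24786; M3M4 = 27·27·5 = 3645; M4M5 = 27·5·22 = 2970.
Length 3: M1..M3: k=1: 0+24786+27·34·27=49572; k=2: 24786+0+27·27·27=44469 → min 44469 | M2..M4: k=2: 0+3645+34·27·5=8235; k=3: 24786+0+34·27·5=29376 → min 8235 | M3..M5: k=3: 0+2970+27·27·22=19008; k=4: 3645+0+27·5·22=6615 → min 6615.
Length 4: M1..M4: k=1: 0+8235+27·34·5=12825; k=2: 24786+3645+27·27·5=32076; k=3: 44469+0+27·27·5=48114 → min 12825 | M2..M5: k=2: 0+6615+34·27·22=26811; k=3: 24786+2970+34·27·22=47952; k=4: 8235+0+34·5·22=11975 → min 11975.
Length 5: M1..M5: k=1: 0+11975+27·34·22=32171; k=2: 24786+6615+27·27·22=47439; k=3: 44469+2970+27·27·22=63477; k=4: 12825+0+27·5·22=15795 → min 15795.
Optimal order: ((M1(M2(M3M4)))M5) with cost 15795.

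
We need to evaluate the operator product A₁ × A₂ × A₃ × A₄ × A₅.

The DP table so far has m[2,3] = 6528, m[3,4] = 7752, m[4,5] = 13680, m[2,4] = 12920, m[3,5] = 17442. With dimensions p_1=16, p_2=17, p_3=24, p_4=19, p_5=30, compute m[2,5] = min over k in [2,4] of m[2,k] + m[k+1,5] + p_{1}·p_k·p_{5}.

m[2,5] = min over k∈[2,4] of m[2,k]+m[k+1,5]+p_{1}·p_k·p_{5}.
k=2: 0 + 17442 + 16·17·30 = 25602; k=3: 6528 + 13680 + 16·24·30 = 31728; k=4: 12920 + 0 + 16·19·30 = 22040.
Minimum: 22040 at k=4.

22040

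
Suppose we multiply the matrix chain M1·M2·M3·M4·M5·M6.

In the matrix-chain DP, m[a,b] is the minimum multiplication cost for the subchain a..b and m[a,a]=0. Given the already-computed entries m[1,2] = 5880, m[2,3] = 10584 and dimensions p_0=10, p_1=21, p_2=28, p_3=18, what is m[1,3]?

m[1,3] = min over k∈[1,2] of m[1,k]+m[k+1,3]+p_{0}·p_k·p_{3}.
k=1: 0 + 10584 + 10·21·18 = 14364; k=2: 5880 + 0 + 10·28·18 = 10920.
Minimum: 10920 at k=2.

10920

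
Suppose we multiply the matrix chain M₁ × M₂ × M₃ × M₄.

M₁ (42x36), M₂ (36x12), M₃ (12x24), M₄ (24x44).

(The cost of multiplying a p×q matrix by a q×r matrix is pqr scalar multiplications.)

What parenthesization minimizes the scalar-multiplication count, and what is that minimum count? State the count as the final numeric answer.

Adjacent pairs: M₁M₂ = 42·36·12 = 18144; M₂M₃ = 36·12·24 = 10368; M₃M₄ = 12·24·44 = 12672.
Length 3: M₁..M₃: k=1: 0+10368+42·36·24=46656; k=2: 18144+0+42·12·24=30240 → min 30240 | M₂..M₄: k=2: 0+12672+36·12·44=31680; k=3: 10368+0+36·24·44=48384 → min 31680.
Length 4: M₁..M₄: k=1: 0+31680+42·36·44=98208; k=2: 18144+12672+42·12·44=52992; k=3: 30240+0+42·24·44=74592 → min 52992.
Optimal parenthesization: ((M₁ × M₂) × (M₃ × M₄)) with cost 52992.

52992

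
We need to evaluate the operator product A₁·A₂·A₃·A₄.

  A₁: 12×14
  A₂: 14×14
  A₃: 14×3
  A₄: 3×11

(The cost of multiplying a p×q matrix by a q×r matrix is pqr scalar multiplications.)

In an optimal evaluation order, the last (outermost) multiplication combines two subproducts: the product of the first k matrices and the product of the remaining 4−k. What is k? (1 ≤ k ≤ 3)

Adjacent pairs: A₁A₂ = 12·14·14 = 2352; A₂A₃ = 14·14·3 = 588; A₃A₄ = 14·3·11 = 462.
Length 3: A₁..A₃: k=1: 0+588+12·14·3=1092; k=2: 2352+0+12·14·3=2856 → min 1092 | A₂..A₄: k=2: 0+462+14·14·11=2618; k=3: 588+0+14·3·11=1050 → min 1050.
Top-level splits: k=1: (A₁..A₁)·(A₂..A₄) → 0+1050+12·14·11 = 2898; k=2: (A₁..A₂)·(A₃..A₄) → 2352+462+12·14·11 = 4662; k=3: (A₁..A₃)·(A₄..A₄) → 1092+0+12·3·11 = 1488.
Best split is after A₃, i.e. k = 3.

3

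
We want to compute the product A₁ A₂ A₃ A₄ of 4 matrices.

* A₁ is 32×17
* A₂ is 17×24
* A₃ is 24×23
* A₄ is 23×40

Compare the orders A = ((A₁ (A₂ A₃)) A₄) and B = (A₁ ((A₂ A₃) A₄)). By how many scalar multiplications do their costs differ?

4552

Order A = ((A₁ (A₂ A₃)) A₄): (A₂ A₃): 17×24 by 24×23 → 17×23, cost 17·24·23 = 9384; (A₁ (A₂ A₃)): 32×17 by 17×23 → 32×23, cost 32·17·23 = 12512; cumulative 21896; ((A₁ (A₂ A₃)) A₄): 32×23 by 23×40 → 32×40, cost 32·23·40 = 29440; cumulative 51336. Total 51336.
Order B = (A₁ ((A₂ A₃) A₄)): (A₂ A₃): 17×24 by 24×23 → 17×23, cost 17·24·23 = 9384; ((A₂ A₃) A₄): 17×23 by 23×40 → 17×40, cost 17·23·40 = 15640; cumulative 25024; (A₁ ((A₂ A₃) A₄)): 32×17 by 17×40 → 32×40, cost 32·17·40 = 21760; cumulative 46784. Total 46784.
Difference: |51336 − 46784| = 4552.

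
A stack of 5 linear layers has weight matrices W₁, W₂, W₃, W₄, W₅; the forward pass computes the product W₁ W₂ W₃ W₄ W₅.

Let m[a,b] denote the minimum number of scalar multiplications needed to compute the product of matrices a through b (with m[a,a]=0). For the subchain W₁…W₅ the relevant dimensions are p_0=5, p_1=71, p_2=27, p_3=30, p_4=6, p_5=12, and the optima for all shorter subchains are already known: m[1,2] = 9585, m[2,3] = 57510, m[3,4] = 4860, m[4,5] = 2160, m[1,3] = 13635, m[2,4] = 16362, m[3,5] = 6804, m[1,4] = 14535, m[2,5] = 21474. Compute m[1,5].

m[1,5] = min over k∈[1,4] of m[1,k]+m[k+1,5]+p_{0}·p_k·p_{5}.
k=1: 0 + 21474 + 5·71·12 = 25734; k=2: 9585 + 6804 + 5·27·12 = 18009; k=3: 13635 + 2160 + 5·30·12 = 17595; k=4: 14535 + 0 + 5·6·12 = 14895.
Minimum: 14895 at k=4.

14895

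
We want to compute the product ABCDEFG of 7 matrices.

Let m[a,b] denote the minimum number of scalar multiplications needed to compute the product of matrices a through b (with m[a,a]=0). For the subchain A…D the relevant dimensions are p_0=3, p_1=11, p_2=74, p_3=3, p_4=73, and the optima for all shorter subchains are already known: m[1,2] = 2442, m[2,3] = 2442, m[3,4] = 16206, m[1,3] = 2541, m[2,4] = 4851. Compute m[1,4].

m[1,4] = min over k∈[1,3] of m[1,k]+m[k+1,4]+p_{0}·p_k·p_{4}.
k=1: 0 + 4851 + 3·11·73 = 7260; k=2: 2442 + 16206 + 3·74·73 = 34854; k=3: 2541 + 0 + 3·3·73 = 3198.
Minimum: 3198 at k=3.

3198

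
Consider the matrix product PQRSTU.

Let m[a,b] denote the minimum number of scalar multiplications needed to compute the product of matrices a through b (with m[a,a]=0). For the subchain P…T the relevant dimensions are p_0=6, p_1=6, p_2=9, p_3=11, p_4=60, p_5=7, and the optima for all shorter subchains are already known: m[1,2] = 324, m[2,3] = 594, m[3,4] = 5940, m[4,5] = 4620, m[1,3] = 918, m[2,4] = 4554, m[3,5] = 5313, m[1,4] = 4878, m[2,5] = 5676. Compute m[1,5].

m[1,5] = min over k∈[1,4] of m[1,k]+m[k+1,5]+p_{0}·p_k·p_{5}.
k=1: 0 + 5676 + 6·6·7 = 5928; k=2: 324 + 5313 + 6·9·7 = 6015; k=3: 918 + 4620 + 6·11·7 = 6000; k=4: 4878 + 0 + 6·60·7 = 7398.
Minimum: 5928 at k=1.

5928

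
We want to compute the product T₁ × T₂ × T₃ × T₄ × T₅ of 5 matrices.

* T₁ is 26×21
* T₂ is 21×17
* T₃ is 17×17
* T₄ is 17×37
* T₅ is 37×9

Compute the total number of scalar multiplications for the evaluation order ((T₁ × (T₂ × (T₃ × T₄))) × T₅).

(T₃ × T₄): 17×17 by 17×37 → 17×37, cost 17·17·37 = 10693
(T₂ × (T₃ × T₄)): 21×17 by 17×37 → 21×37, cost 21·17·37 = 13209; cumulative 23902
(T₁ × (T₂ × (T₃ × T₄))): 26×21 by 21×37 → 26×37, cost 26·21·37 = 20202; cumulative 44104
((T₁ × (T₂ × (T₃ × T₄))) × T₅): 26×37 by 37×9 → 26×9, cost 26·37·9 = 8658; cumulative 52762
Total: 52762 scalar multiplications.

52762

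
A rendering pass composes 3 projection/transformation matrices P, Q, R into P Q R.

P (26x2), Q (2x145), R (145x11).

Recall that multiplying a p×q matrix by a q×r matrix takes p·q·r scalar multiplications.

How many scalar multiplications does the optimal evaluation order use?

3762

Order (P (Q R)): (Q R): 2×145 by 145×11 → 2×11, cost 2·145·11 = 3190; (P (Q R)): 26×2 by 2×11 → 26×11, cost 26·2·11 = 572; cumulative 3762. Total 3762.
Order ((P Q) R): (P Q): 26×2 by 2×145 → 26×145, cost 26·2·145 = 7540; ((P Q) R): 26×145 by 145×11 → 26×11, cost 26·145·11 = 41470; cumulative 49010. Total 49010.
Minimum: 3762.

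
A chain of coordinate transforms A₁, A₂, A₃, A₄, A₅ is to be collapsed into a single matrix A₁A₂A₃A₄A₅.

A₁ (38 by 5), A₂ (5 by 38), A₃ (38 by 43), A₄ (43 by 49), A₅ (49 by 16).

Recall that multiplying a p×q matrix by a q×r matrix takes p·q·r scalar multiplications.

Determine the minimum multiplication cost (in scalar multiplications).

25665

Adjacent pairs: A₁A₂ = 38·5·38 = 7220; A₂A₃ = 5·38·43 = 8170; A₃A₄ = 38·43·49 = 80066; A₄A₅ = 43·49·16 = 33712.
Length 3: A₁..A₃: k=1: 0+8170+38·5·43=16340; k=2: 7220+0+38·38·43=69312 → min 16340 | A₂..A₄: k=2: 0+80066+5·38·49=89376; k=3: 8170+0+5·43·49=18705 → min 18705 | A₃..A₅: k=3: 0+33712+38·43·16=59856; k=4: 80066+0+38·49·16=109858 → min 59856.
Length 4: A₁..A₄: k=1: 0+18705+38·5·49=28015; k=2: 7220+80066+38·38·49=158042; k=3: 16340+0+38·43·49=96406 → min 28015 | A₂..A₅: k=2: 0+59856+5·38·16=62896; k=3: 8170+33712+5·43·16=45322; k=4: 18705+0+5·49·16=22625 → min 22625.
Length 5: A₁..A₅: k=1: 0+22625+38·5·16=25665; k=2: 7220+59856+38·38·16=90180; k=3: 16340+33712+38·43·16=76196; k=4: 28015+0+38·49·16=57807 → min 25665.
Optimal order: (A₁(((A₂A₃)A₄)A₅)) with cost 25665.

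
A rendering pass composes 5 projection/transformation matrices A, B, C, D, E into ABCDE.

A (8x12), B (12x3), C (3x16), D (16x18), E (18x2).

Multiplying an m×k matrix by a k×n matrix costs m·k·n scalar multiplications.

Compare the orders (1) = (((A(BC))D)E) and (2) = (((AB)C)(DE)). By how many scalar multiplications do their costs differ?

3200

Order (1) = (((A(BC))D)E): (BC): 12×3 by 3×16 → 12×16, cost 12·3·16 = 576; (A(BC)): 8×12 by 12×16 → 8×16, cost 8·12·16 = 1536; cumulative 2112; ((A(BC))D): 8×16 by 16×18 → 8×18, cost 8·16·18 = 2304; cumulative 4416; (((A(BC))D)E): 8×18 by 18×2 → 8×2, cost 8·18·2 = 288; cumulative 4704. Total 4704.
Order (2) = (((AB)C)(DE)): (AB): 8×12 by 12×3 → 8×3, cost 8·12·3 = 288; ((AB)C): 8×3 by 3×16 → 8×16, cost 8·3·16 = 384; cumulative 672; (DE): 16×18 by 18×2 → 16×2, cost 16·18·2 = 576; (((AB)C)(DE)): 8×16 by 16×2 → 8×2, cost 8·16·2 = 256; cumulative 1504. Total 1504.
Difference: |4704 − 1504| = 3200.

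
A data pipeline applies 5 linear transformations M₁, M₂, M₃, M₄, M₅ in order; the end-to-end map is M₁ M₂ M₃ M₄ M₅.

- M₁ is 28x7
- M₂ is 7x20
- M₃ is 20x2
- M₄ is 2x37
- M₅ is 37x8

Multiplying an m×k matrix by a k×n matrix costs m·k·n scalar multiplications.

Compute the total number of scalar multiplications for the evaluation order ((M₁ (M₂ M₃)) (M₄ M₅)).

1712

(M₂ M₃): 7×20 by 20×2 → 7×2, cost 7·20·2 = 280
(M₁ (M₂ M₃)): 28×7 by 7×2 → 28×2, cost 28·7·2 = 392; cumulative 672
(M₄ M₅): 2×37 by 37×8 → 2×8, cost 2·37·8 = 592
((M₁ (M₂ M₃)) (M₄ M₅)): 28×2 by 2×8 → 28×8, cost 28·2·8 = 448; cumulative 1712
Total: 1712 scalar multiplications.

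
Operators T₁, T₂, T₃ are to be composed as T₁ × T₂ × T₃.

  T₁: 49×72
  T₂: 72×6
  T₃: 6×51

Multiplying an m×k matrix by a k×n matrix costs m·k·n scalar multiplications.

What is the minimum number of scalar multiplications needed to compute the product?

Order (T₁ × (T₂ × T₃)): (T₂ × T₃): 72×6 by 6×51 → 72×51, cost 72·6·51 = 22032; (T₁ × (T₂ × T₃)): 49×72 by 72×51 → 49×51, cost 49·72·51 = 179928; cumulative 201960. Total 201960.
Order ((T₁ × T₂) × T₃): (T₁ × T₂): 49×72 by 72×6 → 49×6, cost 49·72·6 = 21168; ((T₁ × T₂) × T₃): 49×6 by 6×51 → 49×51, cost 49·6·51 = 14994; cumulative 36162. Total 36162.
Minimum: 36162.

36162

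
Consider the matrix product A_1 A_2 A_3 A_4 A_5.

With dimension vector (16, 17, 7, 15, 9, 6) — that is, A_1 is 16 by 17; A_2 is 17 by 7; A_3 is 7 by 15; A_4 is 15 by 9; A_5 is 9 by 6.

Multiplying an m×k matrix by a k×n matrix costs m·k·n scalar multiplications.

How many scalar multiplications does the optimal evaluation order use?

Adjacent pairs: A_1A_2 = 16·17·7 = 1904; A_2A_3 = 17·7·15 = 1785; A_3A_4 = 7·15·9 = 945; A_4A_5 = 15·9·6 = 810.
Length 3: A_1..A_3: k=1: 0+1785+16·17·15=5865; k=2: 1904+0+16·7·15=3584 → min 3584 | A_2..A_4: k=2: 0+945+17·7·9=2016; k=3: 1785+0+17·15·9=4080 → min 2016 | A_3..A_5: k=3: 0+810+7·15·6=1440; k=4: 945+0+7·9·6=1323 → min 1323.
Length 4: A_1..A_4: k=1: 0+2016+16·17·9=4464; k=2: 1904+945+16·7·9=3857; k=3: 3584+0+16·15·9=5744 → min 3857 | A_2..A_5: k=2: 0+1323+17·7·6=2037; k=3: 1785+810+17·15·6=4125; k=4: 2016+0+17·9·6=2934 → min 2037.
Length 5: A_1..A_5: k=1: 0+2037+16·17·6=3669; k=2: 1904+1323+16·7·6=3899; k=3: 3584+810+16·15·6=5834; k=4: 3857+0+16·9·6=4721 → min 3669.
Optimal order: (A_1 (A_2 ((A_3 A_4) A_5))) with cost 3669.

3669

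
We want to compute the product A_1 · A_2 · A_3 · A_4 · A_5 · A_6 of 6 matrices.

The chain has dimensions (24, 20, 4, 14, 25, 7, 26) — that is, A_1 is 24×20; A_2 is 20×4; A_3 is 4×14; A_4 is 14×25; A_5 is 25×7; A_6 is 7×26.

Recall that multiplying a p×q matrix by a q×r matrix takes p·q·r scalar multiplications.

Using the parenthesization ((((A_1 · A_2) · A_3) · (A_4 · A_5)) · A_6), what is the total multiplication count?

(A_1 · A_2): 24×20 by 20×4 → 24×4, cost 24·20·4 = 1920
((A_1 · A_2) · A_3): 24×4 by 4×14 → 24×14, cost 24·4·14 = 1344; cumulative 3264
(A_4 · A_5): 14×25 by 25×7 → 14×7, cost 14·25·7 = 2450
(((A_1 · A_2) · A_3) · (A_4 · A_5)): 24×14 by 14×7 → 24×7, cost 24·14·7 = 2352; cumulative 8066
((((A_1 · A_2) · A_3) · (A_4 · A_5)) · A_6): 24×7 by 7×26 → 24×26, cost 24·7·26 = 4368; cumulative 12434
Total: 12434 scalar multiplications.

12434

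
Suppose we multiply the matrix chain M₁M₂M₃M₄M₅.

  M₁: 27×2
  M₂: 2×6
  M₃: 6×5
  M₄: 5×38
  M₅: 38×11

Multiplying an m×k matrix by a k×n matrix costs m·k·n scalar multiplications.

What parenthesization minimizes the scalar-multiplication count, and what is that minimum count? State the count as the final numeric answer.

Adjacent pairs: M₁M₂ = 27·2·6 = 324; M₂M₃ = 2·6·5 = 60; M₃M₄ = 6·5·38 = 1140; M₄M₅ = 5·38·11 = 2090.
Length 3: M₁..M₃: k=1: 0+60+27·2·5=330; k=2: 324+0+27·6·5=1134 → min 330 | M₂..M₄: k=2: 0+1140+2·6·38=1596; k=3: 60+0+2·5·38=440 → min 440 | M₃..M₅: k=3: 0+2090+6·5·11=2420; k=4: 1140+0+6·38·11=3648 → min 2420.
Length 4: M₁..M₄: k=1: 0+440+27·2·38=2492; k=2: 324+1140+27·6·38=7620; k=3: 330+0+27·5·38=5460 → min 2492 | M₂..M₅: k=2: 0+2420+2·6·11=2552; k=3: 60+2090+2·5·11=2260; k=4: 440+0+2·38·11=1276 → min 1276.
Length 5: M₁..M₅: k=1: 0+1276+27·2·11=1870; k=2: 324+2420+27·6·11=4526; k=3: 330+2090+27·5·11=3905; k=4: 2492+0+27·38·11=13778 → min 1870.
Optimal parenthesization: (M₁(((M₂M₃)M₄)M₅)) with cost 1870.

1870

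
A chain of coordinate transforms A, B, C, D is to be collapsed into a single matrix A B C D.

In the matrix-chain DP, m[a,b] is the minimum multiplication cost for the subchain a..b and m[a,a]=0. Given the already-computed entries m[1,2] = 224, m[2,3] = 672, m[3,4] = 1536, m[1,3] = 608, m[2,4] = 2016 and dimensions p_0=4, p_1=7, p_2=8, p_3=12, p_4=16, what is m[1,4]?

m[1,4] = min over k∈[1,3] of m[1,k]+m[k+1,4]+p_{0}·p_k·p_{4}.
k=1: 0 + 2016 + 4·7·16 = 2464; k=2: 224 + 1536 + 4·8·16 = 2272; k=3: 608 + 0 + 4·12·16 = 1376.
Minimum: 1376 at k=3.

1376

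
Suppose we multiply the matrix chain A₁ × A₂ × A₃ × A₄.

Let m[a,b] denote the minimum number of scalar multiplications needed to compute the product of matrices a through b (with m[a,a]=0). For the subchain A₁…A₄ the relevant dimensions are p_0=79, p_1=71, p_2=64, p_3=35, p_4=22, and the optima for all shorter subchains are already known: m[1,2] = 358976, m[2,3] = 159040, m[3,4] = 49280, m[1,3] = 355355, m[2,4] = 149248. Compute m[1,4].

m[1,4] = min over k∈[1,3] of m[1,k]+m[k+1,4]+p_{0}·p_k·p_{4}.
k=1: 0 + 149248 + 79·71·22 = 272646; k=2: 358976 + 49280 + 79·64·22 = 519488; k=3: 355355 + 0 + 79·35·22 = 416185.
Minimum: 272646 at k=1.

272646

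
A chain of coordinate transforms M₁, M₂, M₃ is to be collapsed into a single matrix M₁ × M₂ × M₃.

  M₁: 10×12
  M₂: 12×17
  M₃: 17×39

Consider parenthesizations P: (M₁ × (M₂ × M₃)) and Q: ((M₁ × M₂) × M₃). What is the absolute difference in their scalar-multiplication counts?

3966

Order P = (M₁ × (M₂ × M₃)): (M₂ × M₃): 12×17 by 17×39 → 12×39, cost 12·17·39 = 7956; (M₁ × (M₂ × M₃)): 10×12 by 12×39 → 10×39, cost 10·12·39 = 4680; cumulative 12636. Total 12636.
Order Q = ((M₁ × M₂) × M₃): (M₁ × M₂): 10×12 by 12×17 → 10×17, cost 10·12·17 = 2040; ((M₁ × M₂) × M₃): 10×17 by 17×39 → 10×39, cost 10·17·39 = 6630; cumulative 8670. Total 8670.
Difference: |12636 − 8670| = 3966.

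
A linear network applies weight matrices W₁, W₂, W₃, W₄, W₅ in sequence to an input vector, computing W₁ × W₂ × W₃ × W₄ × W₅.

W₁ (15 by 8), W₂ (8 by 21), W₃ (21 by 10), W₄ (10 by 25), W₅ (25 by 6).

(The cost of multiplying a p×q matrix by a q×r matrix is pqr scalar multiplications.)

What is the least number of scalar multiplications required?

4380

Adjacent pairs: W₁W₂ = 15·8·21 = 2520; W₂W₃ = 8·21·10 = 1680; W₃W₄ = 21·10·25 = 5250; W₄W₅ = 10·25·6 = 1500.
Length 3: W₁..W₃: k=1: 0+1680+15·8·10=2880; k=2: 2520+0+15·21·10=5670 → min 2880 | W₂..W₄: k=2: 0+5250+8·21·25=9450; k=3: 1680+0+8·10·25=3680 → min 3680 | W₃..W₅: k=3: 0+1500+21·10·6=2760; k=4: 5250+0+21·25·6=8400 → min 2760.
Length 4: W₁..W₄: k=1: 0+3680+15·8·25=6680; k=2: 2520+5250+15·21·25=15645; k=3: 2880+0+15·10·25=6630 → min 6630 | W₂..W₅: k=2: 0+2760+8·21·6=3768; k=3: 1680+1500+8·10·6=3660; k=4: 3680+0+8·25·6=4880 → min 3660.
Length 5: W₁..W₅: k=1: 0+3660+15·8·6=4380; k=2: 2520+2760+15·21·6=7170; k=3: 2880+1500+15·10·6=5280; k=4: 6630+0+15·25·6=8880 → min 4380.
Optimal order: (W₁ × ((W₂ × W₃) × (W₄ × W₅))) with cost 4380.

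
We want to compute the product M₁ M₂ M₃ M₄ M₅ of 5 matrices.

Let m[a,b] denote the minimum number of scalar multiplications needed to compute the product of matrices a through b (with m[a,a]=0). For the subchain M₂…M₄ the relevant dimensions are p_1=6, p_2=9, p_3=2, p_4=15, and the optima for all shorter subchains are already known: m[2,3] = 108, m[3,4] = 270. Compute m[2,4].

288

m[2,4] = min over k∈[2,3] of m[2,k]+m[k+1,4]+p_{1}·p_k·p_{4}.
k=2: 0 + 270 + 6·9·15 = 1080; k=3: 108 + 0 + 6·2·15 = 288.
Minimum: 288 at k=3.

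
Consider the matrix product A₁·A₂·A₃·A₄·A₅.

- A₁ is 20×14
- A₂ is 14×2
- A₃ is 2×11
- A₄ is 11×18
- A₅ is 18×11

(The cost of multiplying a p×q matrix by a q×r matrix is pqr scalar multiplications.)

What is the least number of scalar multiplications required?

Adjacent pairs: A₁A₂ = 20·14·2 = 560; A₂A₃ = 14·2·11 = 308; A₃A₄ = 2·11·18 = 396; A₄A₅ = 11·18·11 = 2178.
Length 3: A₁..A₃: k=1: 0+308+20·14·11=3388; k=2: 560+0+20·2·11=1000 → min 1000 | A₂..A₄: k=2: 0+396+14·2·18=900; k=3: 308+0+14·11·18=3080 → min 900 | A₃..A₅: k=3: 0+2178+2·11·11=2420; k=4: 396+0+2·18·11=792 → min 792.
Length 4: A₁..A₄: k=1: 0+900+20·14·18=5940; k=2: 560+396+20·2·18=1676; k=3: 1000+0+20·11·18=4960 → min 1676 | A₂..A₅: k=2: 0+792+14·2·11=1100; k=3: 308+2178+14·11·11=4180; k=4: 900+0+14·18·11=3672 → min 1100.
Length 5: A₁..A₅: k=1: 0+1100+20·14·11=4180; k=2: 560+792+20·2·11=1792; k=3: 1000+2178+20·11·11=5598; k=4: 1676+0+20·18·11=5636 → min 1792.
Optimal order: ((A₁·A₂)·((A₃·A₄)·A₅)) with cost 1792.

1792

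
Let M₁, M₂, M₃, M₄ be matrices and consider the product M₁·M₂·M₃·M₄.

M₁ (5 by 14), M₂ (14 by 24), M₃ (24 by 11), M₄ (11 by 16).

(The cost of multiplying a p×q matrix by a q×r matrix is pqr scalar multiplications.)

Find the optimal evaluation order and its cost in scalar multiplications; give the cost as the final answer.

3880

Adjacent pairs: M₁M₂ = 5·14·24 = 1680; M₂M₃ = 14·24·11 = 3696; M₃M₄ = 24·11·16 = 4224.
Length 3: M₁..M₃: k=1: 0+3696+5·14·11=4466; k=2: 1680+0+5·24·11=3000 → min 3000 | M₂..M₄: k=2: 0+4224+14·24·16=9600; k=3: 3696+0+14·11·16=6160 → min 6160.
Length 4: M₁..M₄: k=1: 0+6160+5·14·16=7280; k=2: 1680+4224+5·24·16=7824; k=3: 3000+0+5·11·16=3880 → min 3880.
Optimal parenthesization: (((M₁·M₂)·M₃)·M₄) with cost 3880.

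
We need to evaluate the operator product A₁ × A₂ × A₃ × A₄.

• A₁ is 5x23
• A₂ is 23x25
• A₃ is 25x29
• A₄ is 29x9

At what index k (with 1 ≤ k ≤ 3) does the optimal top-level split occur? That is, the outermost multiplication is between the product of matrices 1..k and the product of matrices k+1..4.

Adjacent pairs: A₁A₂ = 5·23·25 = 2875; A₂A₃ = 23·25·29 = 16675; A₃A₄ = 25·29·9 = 6525.
Length 3: A₁..A₃: k=1: 0+16675+5·23·29=20010; k=2: 2875+0+5·25·29=6500 → min 6500 | A₂..A₄: k=2: 0+6525+23·25·9=11700; k=3: 16675+0+23·29·9=22678 → min 11700.
Top-level splits: k=1: (A₁..A₁)·(A₂..A₄) → 0+11700+5·23·9 = 12735; k=2: (A₁..A₂)·(A₃..A₄) → 2875+6525+5·25·9 = 10525; k=3: (A₁..A₃)·(A₄..A₄) → 6500+0+5·29·9 = 7805.
Best split is after A₃, i.e. k = 3.

3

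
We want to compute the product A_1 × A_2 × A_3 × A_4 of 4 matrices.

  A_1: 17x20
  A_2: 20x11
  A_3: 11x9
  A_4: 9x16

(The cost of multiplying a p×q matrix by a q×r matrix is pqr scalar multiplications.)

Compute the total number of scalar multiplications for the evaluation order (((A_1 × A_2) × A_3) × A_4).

(A_1 × A_2): 17×20 by 20×11 → 17×11, cost 17·20·11 = 3740
((A_1 × A_2) × A_3): 17×11 by 11×9 → 17×9, cost 17·11·9 = 1683; cumulative 5423
(((A_1 × A_2) × A_3) × A_4): 17×9 by 9×16 → 17×16, cost 17·9·16 = 2448; cumulative 7871
Total: 7871 scalar multiplications.

7871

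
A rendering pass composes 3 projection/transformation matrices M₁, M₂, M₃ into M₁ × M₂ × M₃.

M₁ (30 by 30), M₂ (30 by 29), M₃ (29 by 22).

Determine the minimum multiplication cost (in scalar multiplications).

38940

Order (M₁ × (M₂ × M₃)): (M₂ × M₃): 30×29 by 29×22 → 30×22, cost 30·29·22 = 19140; (M₁ × (M₂ × M₃)): 30×30 by 30×22 → 30×22, cost 30·30·22 = 19800; cumulative 38940. Total 38940.
Order ((M₁ × M₂) × M₃): (M₁ × M₂): 30×30 by 30×29 → 30×29, cost 30·30·29 = 26100; ((M₁ × M₂) × M₃): 30×29 by 29×22 → 30×22, cost 30·29·22 = 19140; cumulative 45240. Total 45240.
Minimum: 38940.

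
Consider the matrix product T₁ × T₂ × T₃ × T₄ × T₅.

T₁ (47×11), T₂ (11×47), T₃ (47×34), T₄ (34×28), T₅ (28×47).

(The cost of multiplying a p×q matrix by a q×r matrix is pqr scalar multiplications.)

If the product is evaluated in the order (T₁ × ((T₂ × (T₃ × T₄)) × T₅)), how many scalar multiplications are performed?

97995

(T₃ × T₄): 47×34 by 34×28 → 47×28, cost 47·34·28 = 44744
(T₂ × (T₃ × T₄)): 11×47 by 47×28 → 11×28, cost 11·47·28 = 14476; cumulative 59220
((T₂ × (T₃ × T₄)) × T₅): 11×28 by 28×47 → 11×47, cost 11·28·47 = 14476; cumulative 73696
(T₁ × ((T₂ × (T₃ × T₄)) × T₅)): 47×11 by 11×47 → 47×47, cost 47·11·47 = 24299; cumulative 97995
Total: 97995 scalar multiplications.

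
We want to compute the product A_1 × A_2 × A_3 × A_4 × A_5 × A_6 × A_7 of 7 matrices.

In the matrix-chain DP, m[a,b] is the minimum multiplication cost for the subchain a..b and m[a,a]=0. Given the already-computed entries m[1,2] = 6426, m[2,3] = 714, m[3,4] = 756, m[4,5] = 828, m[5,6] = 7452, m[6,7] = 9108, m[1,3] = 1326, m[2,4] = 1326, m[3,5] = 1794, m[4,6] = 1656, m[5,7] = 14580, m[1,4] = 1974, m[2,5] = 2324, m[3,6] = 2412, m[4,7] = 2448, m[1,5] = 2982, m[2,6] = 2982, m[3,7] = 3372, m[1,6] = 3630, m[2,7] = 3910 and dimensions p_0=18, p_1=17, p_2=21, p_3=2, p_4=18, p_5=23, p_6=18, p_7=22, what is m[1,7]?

4566

m[1,7] = min over k∈[1,6] of m[1,k]+m[k+1,7]+p_{0}·p_k·p_{7}.
k=1: 0 + 3910 + 18·17·22 = 10642; k=2: 6426 + 3372 + 18·21·22 = 18114; k=3: 1326 + 2448 + 18·2·22 = 4566; k=4: 1974 + 14580 + 18·18·22 = 23682; k=5: 2982 + 9108 + 18·23·22 = 21198; k=6: 3630 + 0 + 18·18·22 = 10758.
Minimum: 4566 at k=3.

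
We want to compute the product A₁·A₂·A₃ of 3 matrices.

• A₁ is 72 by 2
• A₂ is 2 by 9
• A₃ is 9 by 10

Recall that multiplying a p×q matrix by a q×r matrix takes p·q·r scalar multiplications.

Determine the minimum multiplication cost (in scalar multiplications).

1620

Order (A₁·(A₂·A₃)): (A₂·A₃): 2×9 by 9×10 → 2×10, cost 2·9·10 = 180; (A₁·(A₂·A₃)): 72×2 by 2×10 → 72×10, cost 72·2·10 = 1440; cumulative 1620. Total 1620.
Order ((A₁·A₂)·A₃): (A₁·A₂): 72×2 by 2×9 → 72×9, cost 72·2·9 = 1296; ((A₁·A₂)·A₃): 72×9 by 9×10 → 72×10, cost 72·9·10 = 6480; cumulative 7776. Total 7776.
Minimum: 1620.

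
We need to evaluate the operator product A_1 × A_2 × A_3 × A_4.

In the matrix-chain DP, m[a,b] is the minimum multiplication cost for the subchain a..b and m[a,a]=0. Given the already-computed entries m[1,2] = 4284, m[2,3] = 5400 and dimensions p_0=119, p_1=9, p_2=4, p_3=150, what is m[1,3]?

m[1,3] = min over k∈[1,2] of m[1,k]+m[k+1,3]+p_{0}·p_k·p_{3}.
k=1: 0 + 5400 + 119·9·150 = 166050; k=2: 4284 + 0 + 119·4·150 = 75684.
Minimum: 75684 at k=2.

75684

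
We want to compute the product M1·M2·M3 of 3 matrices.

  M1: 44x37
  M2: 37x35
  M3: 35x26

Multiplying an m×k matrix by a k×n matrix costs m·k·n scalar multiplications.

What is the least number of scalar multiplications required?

Order (M1·(M2·M3)): (M2·M3): 37×35 by 35×26 → 37×26, cost 37·35·26 = 33670; (M1·(M2·M3)): 44×37 by 37×26 → 44×26, cost 44·37·26 = 42328; cumulative 75998. Total 75998.
Order ((M1·M2)·M3): (M1·M2): 44×37 by 37×35 → 44×35, cost 44·37·35 = 56980; ((M1·M2)·M3): 44×35 by 35×26 → 44×26, cost 44·35·26 = 40040; cumulative 97020. Total 97020.
Minimum: 75998.

75998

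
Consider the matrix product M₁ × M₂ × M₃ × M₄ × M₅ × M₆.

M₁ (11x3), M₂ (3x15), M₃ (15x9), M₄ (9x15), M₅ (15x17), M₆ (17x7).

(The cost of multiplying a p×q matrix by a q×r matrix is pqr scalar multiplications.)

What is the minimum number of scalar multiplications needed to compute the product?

2163

Adjacent pairs: M₁M₂ = 11·3·15 = 495; M₂M₃ = 3·15·9 = 405; M₃M₄ = 15·9·15 = 2025; M₄M₅ = 9·15·17 = 2295; M₅M₆ = 15·17·7 = 1785.
Length 3: M₁..M₃: k=1: 0+405+11·3·9=702; k=2: 495+0+11·15·9=1980 → min 702 | M₂..M₄: k=2: 0+2025+3·15·15=2700; k=3: 405+0+3·9·15=810 → min 810 | M₃..M₅: k=3: 0+2295+15·9·17=4590; k=4: 2025+0+15·15·17=5850 → min 4590 | M₄..M₆: k=4: 0+1785+9·15·7=2730; k=5: 2295+0+9·17·7=3366 → min 2730.
Length 4: M₁..M₄: k=1: 0+810+11·3·15=1305; k=2: 495+2025+11·15·15=4995; k=3: 702+0+11·9·15=2187 → min 1305 | M₂..M₅: k=2: 0+4590+3·15·17=5355; k=3: 405+2295+3·9·17=3159; k=4: 810+0+3·15·17=1575 → min 1575 | M₃..M₆: k=3: 0+2730+15·9·7=3675; k=4: 2025+1785+15·15·7=5385; k=5: 4590+0+15·17·7=6375 → min 3675.
Length 5: M₁..M₅: k=1: 0+1575+11·3·17=2136; k=2: 495+4590+11·15·17=7890; k=3: 702+2295+11·9·17=4680; k=4: 1305+0+11·15·17=4110 → min 2136 | M₂..M₆: k=2: 0+3675+3·15·7=3990; k=3: 405+2730+3·9·7=3324; k=4: 810+1785+3·15·7=2910; k=5: 1575+0+3·17·7=1932 → min 1932.
Length 6: M₁..M₆: k=1: 0+1932+11·3·7=2163; k=2: 495+3675+11·15·7=5325; k=3: 702+2730+11·9·7=4125; k=4: 1305+1785+11·15·7=4245; k=5: 2136+0+11·17·7=3445 → min 2163.
Optimal order: (M₁ × ((((M₂ × M₃) × M₄) × M₅) × M₆)) with cost 2163.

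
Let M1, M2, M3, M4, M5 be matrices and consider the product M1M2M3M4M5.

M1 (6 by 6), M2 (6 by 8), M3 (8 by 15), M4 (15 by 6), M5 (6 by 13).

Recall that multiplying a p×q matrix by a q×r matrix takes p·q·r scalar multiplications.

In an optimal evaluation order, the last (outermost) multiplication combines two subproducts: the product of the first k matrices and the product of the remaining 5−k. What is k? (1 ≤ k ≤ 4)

4

Adjacent pairs: M1M2 = 6·6·8 = 288; M2M3 = 6·8·15 = 720; M3M4 = 8·15·6 = 720; M4M5 = 15·6·13 = 1170.
Length 3: M1..M3: k=1: 0+720+6·6·15=1260; k=2: 288+0+6·8·15=1008 → min 1008 | M2..M4: k=2: 0+720+6·8·6=1008; k=3: 720+0+6·15·6=1260 → min 1008 | M3..M5: k=3: 0+1170+8·15·13=2730; k=4: 720+0+8·6·13=1344 → min 1344.
Length 4: M1..M4: k=1: 0+1008+6·6·6=1224; k=2: 288+720+6·8·6=1296; k=3: 1008+0+6·15·6=1548 → min 1224 | M2..M5: k=2: 0+1344+6·8·13=1968; k=3: 720+1170+6·15·13=3060; k=4: 1008+0+6·6·13=1476 → min 1476.
Top-level splits: k=1: (M1..M1)·(M2..M5) → 0+1476+6·6·13 = 1944; k=2: (M1..M2)·(M3..M5) → 288+1344+6·8·13 = 2256; k=3: (M1..M3)·(M4..M5) → 1008+1170+6·15·13 = 3348; k=4: (M1..M4)·(M5..M5) → 1224+0+6·6·13 = 1692.
Best split is after M4, i.e. k = 4.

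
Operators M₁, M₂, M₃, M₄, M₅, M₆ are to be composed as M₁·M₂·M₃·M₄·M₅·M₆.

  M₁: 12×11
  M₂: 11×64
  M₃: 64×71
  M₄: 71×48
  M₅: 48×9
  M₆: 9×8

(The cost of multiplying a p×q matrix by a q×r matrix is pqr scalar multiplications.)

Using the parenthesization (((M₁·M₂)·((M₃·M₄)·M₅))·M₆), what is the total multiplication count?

261984

(M₁·M₂): 12×11 by 11×64 → 12×64, cost 12·11·64 = 8448
(M₃·M₄): 64×71 by 71×48 → 64×48, cost 64·71·48 = 218112
((M₃·M₄)·M₅): 64×48 by 48×9 → 64×9, cost 64·48·9 = 27648; cumulative 245760
((M₁·M₂)·((M₃·M₄)·M₅)): 12×64 by 64×9 → 12×9, cost 12·64·9 = 6912; cumulative 261120
(((M₁·M₂)·((M₃·M₄)·M₅))·M₆): 12×9 by 9×8 → 12×8, cost 12·9·8 = 864; cumulative 261984
Total: 261984 scalar multiplications.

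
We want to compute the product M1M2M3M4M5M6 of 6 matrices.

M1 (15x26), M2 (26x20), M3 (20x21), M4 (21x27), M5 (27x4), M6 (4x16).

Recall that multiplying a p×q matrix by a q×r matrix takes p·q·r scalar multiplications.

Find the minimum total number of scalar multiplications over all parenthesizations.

8548

Adjacent pairs: M1M2 = 15·26·20 = 7800; M2M3 = 26·20·21 = 10920; M3M4 = 20·21·27 = 11340; M4M5 = 21·27·4 = 2268; M5M6 = 27·4·16 = 1728.
Length 3: M1..M3: k=1: 0+10920+15·26·21=19110; k=2: 7800+0+15·20·21=14100 → min 14100 | M2..M4: k=2: 0+11340+26·20·27=25380; k=3: 10920+0+26·21·27=25662 → min 25380 | M3..M5: k=3: 0+2268+20·21·4=3948; k=4: 11340+0+20·27·4=13500 → min 3948 | M4..M6: k=4: 0+1728+21·27·16=10800; k=5: 2268+0+21·4·16=3612 → min 3612.
Length 4: M1..M4: k=1: 0+25380+15·26·27=35910; k=2: 7800+11340+15·20·27=27240; k=3: 14100+0+15·21·27=22605 → min 22605 | M2..M5: k=2: 0+3948+26·20·4=6028; k=3: 10920+2268+26·21·4=15372; k=4: 25380+0+26·27·4=28188 → min 6028 | M3..M6: k=3: 0+3612+20·21·16=10332; k=4: 11340+1728+20·27·16=21708; k=5: 3948+0+20·4·16=5228 → min 5228.
Length 5: M1..M5: k=1: 0+6028+15·26·4=7588; k=2: 7800+3948+15·20·4=12948; k=3: 14100+2268+15·21·4=17628; k=4: 22605+0+15·27·4=24225 → min 7588 | M2..M6: k=2: 0+5228+26·20·16=13548; k=3: 10920+3612+26·21·16=23268; k=4: 25380+1728+26·27·16=38340; k=5: 6028+0+26·4·16=7692 → min 7692.
Length 6: M1..M6: k=1: 0+7692+15·26·16=13932; k=2: 7800+5228+15·20·16=17828; k=3: 14100+3612+15·21·16=22752; k=4: 22605+1728+15·27·16=30813; k=5: 7588+0+15·4·16=8548 → min 8548.
Optimal order: ((M1(M2(M3(M4M5))))M6) with cost 8548.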